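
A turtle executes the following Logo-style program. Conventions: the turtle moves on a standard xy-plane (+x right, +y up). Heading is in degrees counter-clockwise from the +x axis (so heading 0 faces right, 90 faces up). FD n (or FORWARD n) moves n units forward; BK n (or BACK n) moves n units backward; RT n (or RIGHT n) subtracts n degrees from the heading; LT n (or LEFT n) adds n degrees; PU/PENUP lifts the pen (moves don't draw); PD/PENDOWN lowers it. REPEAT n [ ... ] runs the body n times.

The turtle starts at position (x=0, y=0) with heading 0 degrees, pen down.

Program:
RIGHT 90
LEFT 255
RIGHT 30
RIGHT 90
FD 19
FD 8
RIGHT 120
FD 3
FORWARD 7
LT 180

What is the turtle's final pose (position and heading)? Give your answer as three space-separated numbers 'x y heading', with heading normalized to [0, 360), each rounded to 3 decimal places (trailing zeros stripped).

Executing turtle program step by step:
Start: pos=(0,0), heading=0, pen down
RT 90: heading 0 -> 270
LT 255: heading 270 -> 165
RT 30: heading 165 -> 135
RT 90: heading 135 -> 45
FD 19: (0,0) -> (13.435,13.435) [heading=45, draw]
FD 8: (13.435,13.435) -> (19.092,19.092) [heading=45, draw]
RT 120: heading 45 -> 285
FD 3: (19.092,19.092) -> (19.868,16.194) [heading=285, draw]
FD 7: (19.868,16.194) -> (21.68,9.433) [heading=285, draw]
LT 180: heading 285 -> 105
Final: pos=(21.68,9.433), heading=105, 4 segment(s) drawn

Answer: 21.68 9.433 105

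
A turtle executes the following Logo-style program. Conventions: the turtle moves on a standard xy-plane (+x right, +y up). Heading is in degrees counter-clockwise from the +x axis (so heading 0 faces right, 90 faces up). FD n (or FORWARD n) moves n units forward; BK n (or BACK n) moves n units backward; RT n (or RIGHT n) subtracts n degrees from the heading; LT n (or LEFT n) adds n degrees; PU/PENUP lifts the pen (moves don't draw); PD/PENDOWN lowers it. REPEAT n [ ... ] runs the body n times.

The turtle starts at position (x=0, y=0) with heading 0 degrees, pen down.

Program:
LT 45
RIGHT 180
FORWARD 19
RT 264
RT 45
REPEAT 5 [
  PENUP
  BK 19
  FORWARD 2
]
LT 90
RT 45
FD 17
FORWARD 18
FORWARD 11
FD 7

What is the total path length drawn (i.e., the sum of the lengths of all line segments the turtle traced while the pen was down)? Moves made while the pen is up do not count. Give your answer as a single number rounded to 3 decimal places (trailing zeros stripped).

Executing turtle program step by step:
Start: pos=(0,0), heading=0, pen down
LT 45: heading 0 -> 45
RT 180: heading 45 -> 225
FD 19: (0,0) -> (-13.435,-13.435) [heading=225, draw]
RT 264: heading 225 -> 321
RT 45: heading 321 -> 276
REPEAT 5 [
  -- iteration 1/5 --
  PU: pen up
  BK 19: (-13.435,-13.435) -> (-15.421,5.461) [heading=276, move]
  FD 2: (-15.421,5.461) -> (-15.212,3.472) [heading=276, move]
  -- iteration 2/5 --
  PU: pen up
  BK 19: (-15.212,3.472) -> (-17.198,22.368) [heading=276, move]
  FD 2: (-17.198,22.368) -> (-16.989,20.379) [heading=276, move]
  -- iteration 3/5 --
  PU: pen up
  BK 19: (-16.989,20.379) -> (-18.975,39.275) [heading=276, move]
  FD 2: (-18.975,39.275) -> (-18.766,37.286) [heading=276, move]
  -- iteration 4/5 --
  PU: pen up
  BK 19: (-18.766,37.286) -> (-20.752,56.182) [heading=276, move]
  FD 2: (-20.752,56.182) -> (-20.543,54.192) [heading=276, move]
  -- iteration 5/5 --
  PU: pen up
  BK 19: (-20.543,54.192) -> (-22.529,73.088) [heading=276, move]
  FD 2: (-22.529,73.088) -> (-22.32,71.099) [heading=276, move]
]
LT 90: heading 276 -> 6
RT 45: heading 6 -> 321
FD 17: (-22.32,71.099) -> (-9.108,60.401) [heading=321, move]
FD 18: (-9.108,60.401) -> (4.88,49.073) [heading=321, move]
FD 11: (4.88,49.073) -> (13.429,42.151) [heading=321, move]
FD 7: (13.429,42.151) -> (18.869,37.745) [heading=321, move]
Final: pos=(18.869,37.745), heading=321, 1 segment(s) drawn

Segment lengths:
  seg 1: (0,0) -> (-13.435,-13.435), length = 19
Total = 19

Answer: 19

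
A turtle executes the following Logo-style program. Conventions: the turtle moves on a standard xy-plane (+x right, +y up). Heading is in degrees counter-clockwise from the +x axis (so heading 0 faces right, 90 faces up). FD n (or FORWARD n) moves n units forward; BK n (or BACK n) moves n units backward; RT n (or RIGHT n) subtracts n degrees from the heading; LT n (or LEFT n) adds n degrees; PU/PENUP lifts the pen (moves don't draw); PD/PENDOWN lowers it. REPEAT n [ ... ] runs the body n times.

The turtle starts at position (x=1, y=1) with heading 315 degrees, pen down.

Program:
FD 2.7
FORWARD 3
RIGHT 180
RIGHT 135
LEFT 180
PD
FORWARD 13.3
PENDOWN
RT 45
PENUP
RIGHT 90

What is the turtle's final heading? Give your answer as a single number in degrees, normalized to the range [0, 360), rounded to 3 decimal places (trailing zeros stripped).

Executing turtle program step by step:
Start: pos=(1,1), heading=315, pen down
FD 2.7: (1,1) -> (2.909,-0.909) [heading=315, draw]
FD 3: (2.909,-0.909) -> (5.031,-3.031) [heading=315, draw]
RT 180: heading 315 -> 135
RT 135: heading 135 -> 0
LT 180: heading 0 -> 180
PD: pen down
FD 13.3: (5.031,-3.031) -> (-8.269,-3.031) [heading=180, draw]
PD: pen down
RT 45: heading 180 -> 135
PU: pen up
RT 90: heading 135 -> 45
Final: pos=(-8.269,-3.031), heading=45, 3 segment(s) drawn

Answer: 45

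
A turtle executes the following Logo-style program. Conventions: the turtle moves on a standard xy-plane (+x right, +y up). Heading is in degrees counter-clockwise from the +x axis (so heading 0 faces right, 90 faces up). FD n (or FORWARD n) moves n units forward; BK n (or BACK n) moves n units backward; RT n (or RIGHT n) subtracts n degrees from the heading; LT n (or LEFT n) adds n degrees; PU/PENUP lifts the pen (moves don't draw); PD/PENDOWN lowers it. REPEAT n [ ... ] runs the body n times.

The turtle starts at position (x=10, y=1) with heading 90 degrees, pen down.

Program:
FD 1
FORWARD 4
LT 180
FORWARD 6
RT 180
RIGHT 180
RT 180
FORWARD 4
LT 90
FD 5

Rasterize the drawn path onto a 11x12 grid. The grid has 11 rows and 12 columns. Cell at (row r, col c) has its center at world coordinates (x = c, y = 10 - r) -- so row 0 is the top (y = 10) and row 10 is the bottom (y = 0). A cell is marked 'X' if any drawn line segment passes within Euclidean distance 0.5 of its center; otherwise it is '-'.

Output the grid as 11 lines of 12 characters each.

Segment 0: (10,1) -> (10,2)
Segment 1: (10,2) -> (10,6)
Segment 2: (10,6) -> (10,0)
Segment 3: (10,0) -> (10,4)
Segment 4: (10,4) -> (5,4)

Answer: ------------
------------
------------
------------
----------X-
----------X-
-----XXXXXX-
----------X-
----------X-
----------X-
----------X-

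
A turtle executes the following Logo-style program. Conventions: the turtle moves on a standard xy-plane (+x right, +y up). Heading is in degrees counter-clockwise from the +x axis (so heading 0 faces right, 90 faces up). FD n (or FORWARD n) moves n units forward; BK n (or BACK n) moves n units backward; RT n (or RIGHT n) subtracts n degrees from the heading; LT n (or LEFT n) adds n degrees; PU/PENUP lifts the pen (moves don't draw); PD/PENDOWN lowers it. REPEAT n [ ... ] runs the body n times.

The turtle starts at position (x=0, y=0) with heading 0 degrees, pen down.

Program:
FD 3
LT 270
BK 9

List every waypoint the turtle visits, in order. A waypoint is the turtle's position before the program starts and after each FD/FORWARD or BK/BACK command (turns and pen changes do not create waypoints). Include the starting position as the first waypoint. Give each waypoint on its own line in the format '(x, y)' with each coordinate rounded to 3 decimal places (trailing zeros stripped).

Answer: (0, 0)
(3, 0)
(3, 9)

Derivation:
Executing turtle program step by step:
Start: pos=(0,0), heading=0, pen down
FD 3: (0,0) -> (3,0) [heading=0, draw]
LT 270: heading 0 -> 270
BK 9: (3,0) -> (3,9) [heading=270, draw]
Final: pos=(3,9), heading=270, 2 segment(s) drawn
Waypoints (3 total):
(0, 0)
(3, 0)
(3, 9)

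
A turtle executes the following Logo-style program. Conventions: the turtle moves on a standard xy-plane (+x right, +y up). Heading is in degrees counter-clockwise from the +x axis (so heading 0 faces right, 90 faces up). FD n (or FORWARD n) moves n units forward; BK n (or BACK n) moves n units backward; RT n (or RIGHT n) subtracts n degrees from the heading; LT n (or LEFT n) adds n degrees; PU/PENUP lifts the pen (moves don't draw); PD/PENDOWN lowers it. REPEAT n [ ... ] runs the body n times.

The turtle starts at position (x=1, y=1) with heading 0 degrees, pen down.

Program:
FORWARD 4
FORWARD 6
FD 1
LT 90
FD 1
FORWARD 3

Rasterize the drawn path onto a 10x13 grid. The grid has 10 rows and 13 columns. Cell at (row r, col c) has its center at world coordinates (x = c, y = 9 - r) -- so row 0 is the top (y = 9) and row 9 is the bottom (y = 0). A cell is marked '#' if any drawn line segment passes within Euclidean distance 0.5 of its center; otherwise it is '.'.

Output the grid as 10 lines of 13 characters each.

Segment 0: (1,1) -> (5,1)
Segment 1: (5,1) -> (11,1)
Segment 2: (11,1) -> (12,1)
Segment 3: (12,1) -> (12,2)
Segment 4: (12,2) -> (12,5)

Answer: .............
.............
.............
.............
............#
............#
............#
............#
.############
.............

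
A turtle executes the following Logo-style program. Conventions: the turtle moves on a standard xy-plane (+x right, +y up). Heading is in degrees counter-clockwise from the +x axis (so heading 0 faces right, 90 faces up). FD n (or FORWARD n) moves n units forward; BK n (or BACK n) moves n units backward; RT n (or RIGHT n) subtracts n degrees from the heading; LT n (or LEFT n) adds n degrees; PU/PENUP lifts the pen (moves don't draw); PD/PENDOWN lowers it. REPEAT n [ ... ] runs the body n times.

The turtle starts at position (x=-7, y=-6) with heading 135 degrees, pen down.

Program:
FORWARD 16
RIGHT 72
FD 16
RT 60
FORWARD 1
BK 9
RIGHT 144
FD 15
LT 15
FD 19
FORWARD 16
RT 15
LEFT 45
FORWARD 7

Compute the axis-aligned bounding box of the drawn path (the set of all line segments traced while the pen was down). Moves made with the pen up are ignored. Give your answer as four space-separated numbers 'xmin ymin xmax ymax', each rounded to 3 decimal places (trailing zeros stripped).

Answer: -52 -25.566 -7 19.622

Derivation:
Executing turtle program step by step:
Start: pos=(-7,-6), heading=135, pen down
FD 16: (-7,-6) -> (-18.314,5.314) [heading=135, draw]
RT 72: heading 135 -> 63
FD 16: (-18.314,5.314) -> (-11.05,19.57) [heading=63, draw]
RT 60: heading 63 -> 3
FD 1: (-11.05,19.57) -> (-10.051,19.622) [heading=3, draw]
BK 9: (-10.051,19.622) -> (-19.039,19.151) [heading=3, draw]
RT 144: heading 3 -> 219
FD 15: (-19.039,19.151) -> (-30.696,9.711) [heading=219, draw]
LT 15: heading 219 -> 234
FD 19: (-30.696,9.711) -> (-41.864,-5.66) [heading=234, draw]
FD 16: (-41.864,-5.66) -> (-51.269,-18.604) [heading=234, draw]
RT 15: heading 234 -> 219
LT 45: heading 219 -> 264
FD 7: (-51.269,-18.604) -> (-52,-25.566) [heading=264, draw]
Final: pos=(-52,-25.566), heading=264, 8 segment(s) drawn

Segment endpoints: x in {-52, -51.269, -41.864, -30.696, -19.039, -18.314, -11.05, -10.051, -7}, y in {-25.566, -18.604, -6, -5.66, 5.314, 9.711, 19.151, 19.57, 19.622}
xmin=-52, ymin=-25.566, xmax=-7, ymax=19.622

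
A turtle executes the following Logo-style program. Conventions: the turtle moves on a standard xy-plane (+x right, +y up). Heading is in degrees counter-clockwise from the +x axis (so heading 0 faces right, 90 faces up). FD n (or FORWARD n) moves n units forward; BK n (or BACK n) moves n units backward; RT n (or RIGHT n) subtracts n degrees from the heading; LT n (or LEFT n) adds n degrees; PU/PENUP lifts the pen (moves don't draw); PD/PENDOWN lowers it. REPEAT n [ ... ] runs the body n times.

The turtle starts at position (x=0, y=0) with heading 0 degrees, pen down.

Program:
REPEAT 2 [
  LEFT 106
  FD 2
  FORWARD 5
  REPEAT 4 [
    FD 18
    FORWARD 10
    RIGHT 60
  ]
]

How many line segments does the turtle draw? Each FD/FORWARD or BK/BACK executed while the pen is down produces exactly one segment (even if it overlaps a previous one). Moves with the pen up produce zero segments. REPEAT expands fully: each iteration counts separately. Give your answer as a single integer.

Answer: 20

Derivation:
Executing turtle program step by step:
Start: pos=(0,0), heading=0, pen down
REPEAT 2 [
  -- iteration 1/2 --
  LT 106: heading 0 -> 106
  FD 2: (0,0) -> (-0.551,1.923) [heading=106, draw]
  FD 5: (-0.551,1.923) -> (-1.929,6.729) [heading=106, draw]
  REPEAT 4 [
    -- iteration 1/4 --
    FD 18: (-1.929,6.729) -> (-6.891,24.032) [heading=106, draw]
    FD 10: (-6.891,24.032) -> (-9.647,33.644) [heading=106, draw]
    RT 60: heading 106 -> 46
    -- iteration 2/4 --
    FD 18: (-9.647,33.644) -> (2.857,46.592) [heading=46, draw]
    FD 10: (2.857,46.592) -> (9.803,53.786) [heading=46, draw]
    RT 60: heading 46 -> 346
    -- iteration 3/4 --
    FD 18: (9.803,53.786) -> (27.268,49.431) [heading=346, draw]
    FD 10: (27.268,49.431) -> (36.971,47.012) [heading=346, draw]
    RT 60: heading 346 -> 286
    -- iteration 4/4 --
    FD 18: (36.971,47.012) -> (41.933,29.709) [heading=286, draw]
    FD 10: (41.933,29.709) -> (44.689,20.097) [heading=286, draw]
    RT 60: heading 286 -> 226
  ]
  -- iteration 2/2 --
  LT 106: heading 226 -> 332
  FD 2: (44.689,20.097) -> (46.455,19.158) [heading=332, draw]
  FD 5: (46.455,19.158) -> (50.87,16.81) [heading=332, draw]
  REPEAT 4 [
    -- iteration 1/4 --
    FD 18: (50.87,16.81) -> (66.763,8.36) [heading=332, draw]
    FD 10: (66.763,8.36) -> (75.592,3.665) [heading=332, draw]
    RT 60: heading 332 -> 272
    -- iteration 2/4 --
    FD 18: (75.592,3.665) -> (76.221,-14.324) [heading=272, draw]
    FD 10: (76.221,-14.324) -> (76.57,-24.318) [heading=272, draw]
    RT 60: heading 272 -> 212
    -- iteration 3/4 --
    FD 18: (76.57,-24.318) -> (61.305,-33.856) [heading=212, draw]
    FD 10: (61.305,-33.856) -> (52.824,-39.156) [heading=212, draw]
    RT 60: heading 212 -> 152
    -- iteration 4/4 --
    FD 18: (52.824,-39.156) -> (36.931,-30.705) [heading=152, draw]
    FD 10: (36.931,-30.705) -> (28.102,-26.01) [heading=152, draw]
    RT 60: heading 152 -> 92
  ]
]
Final: pos=(28.102,-26.01), heading=92, 20 segment(s) drawn
Segments drawn: 20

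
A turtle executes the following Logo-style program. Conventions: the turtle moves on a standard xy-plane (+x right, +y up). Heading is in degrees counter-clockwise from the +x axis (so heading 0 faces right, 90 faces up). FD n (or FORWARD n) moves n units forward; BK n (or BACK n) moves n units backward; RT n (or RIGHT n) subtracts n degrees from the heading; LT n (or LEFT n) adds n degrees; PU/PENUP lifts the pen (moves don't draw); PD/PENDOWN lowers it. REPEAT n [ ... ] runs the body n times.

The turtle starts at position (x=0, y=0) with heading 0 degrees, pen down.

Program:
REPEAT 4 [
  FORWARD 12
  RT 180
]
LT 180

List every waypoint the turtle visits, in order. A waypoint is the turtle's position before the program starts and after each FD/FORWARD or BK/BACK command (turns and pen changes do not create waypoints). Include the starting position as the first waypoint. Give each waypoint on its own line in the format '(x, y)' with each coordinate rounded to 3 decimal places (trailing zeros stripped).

Executing turtle program step by step:
Start: pos=(0,0), heading=0, pen down
REPEAT 4 [
  -- iteration 1/4 --
  FD 12: (0,0) -> (12,0) [heading=0, draw]
  RT 180: heading 0 -> 180
  -- iteration 2/4 --
  FD 12: (12,0) -> (0,0) [heading=180, draw]
  RT 180: heading 180 -> 0
  -- iteration 3/4 --
  FD 12: (0,0) -> (12,0) [heading=0, draw]
  RT 180: heading 0 -> 180
  -- iteration 4/4 --
  FD 12: (12,0) -> (0,0) [heading=180, draw]
  RT 180: heading 180 -> 0
]
LT 180: heading 0 -> 180
Final: pos=(0,0), heading=180, 4 segment(s) drawn
Waypoints (5 total):
(0, 0)
(12, 0)
(0, 0)
(12, 0)
(0, 0)

Answer: (0, 0)
(12, 0)
(0, 0)
(12, 0)
(0, 0)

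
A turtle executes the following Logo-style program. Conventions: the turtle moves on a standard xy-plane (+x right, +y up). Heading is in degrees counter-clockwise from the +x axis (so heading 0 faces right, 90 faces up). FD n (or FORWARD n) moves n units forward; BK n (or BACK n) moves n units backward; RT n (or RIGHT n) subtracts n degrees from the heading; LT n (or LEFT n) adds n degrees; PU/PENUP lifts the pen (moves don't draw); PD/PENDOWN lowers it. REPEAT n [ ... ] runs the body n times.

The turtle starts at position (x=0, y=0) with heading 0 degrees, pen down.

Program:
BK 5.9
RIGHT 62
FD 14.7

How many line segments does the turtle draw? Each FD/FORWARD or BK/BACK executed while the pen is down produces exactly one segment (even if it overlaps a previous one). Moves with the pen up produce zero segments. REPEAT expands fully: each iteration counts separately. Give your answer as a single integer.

Executing turtle program step by step:
Start: pos=(0,0), heading=0, pen down
BK 5.9: (0,0) -> (-5.9,0) [heading=0, draw]
RT 62: heading 0 -> 298
FD 14.7: (-5.9,0) -> (1.001,-12.979) [heading=298, draw]
Final: pos=(1.001,-12.979), heading=298, 2 segment(s) drawn
Segments drawn: 2

Answer: 2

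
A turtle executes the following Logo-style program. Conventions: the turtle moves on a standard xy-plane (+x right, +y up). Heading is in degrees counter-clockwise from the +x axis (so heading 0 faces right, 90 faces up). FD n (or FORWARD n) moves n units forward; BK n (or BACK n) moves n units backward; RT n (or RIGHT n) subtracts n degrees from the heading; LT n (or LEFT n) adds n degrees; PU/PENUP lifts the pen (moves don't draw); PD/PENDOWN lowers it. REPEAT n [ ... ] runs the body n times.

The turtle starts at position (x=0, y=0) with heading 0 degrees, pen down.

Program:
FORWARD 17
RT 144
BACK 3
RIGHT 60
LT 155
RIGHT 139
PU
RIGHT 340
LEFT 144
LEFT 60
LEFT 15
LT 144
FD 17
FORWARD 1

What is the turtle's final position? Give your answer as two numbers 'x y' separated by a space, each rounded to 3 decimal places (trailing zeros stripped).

Answer: 2.04 -2.895

Derivation:
Executing turtle program step by step:
Start: pos=(0,0), heading=0, pen down
FD 17: (0,0) -> (17,0) [heading=0, draw]
RT 144: heading 0 -> 216
BK 3: (17,0) -> (19.427,1.763) [heading=216, draw]
RT 60: heading 216 -> 156
LT 155: heading 156 -> 311
RT 139: heading 311 -> 172
PU: pen up
RT 340: heading 172 -> 192
LT 144: heading 192 -> 336
LT 60: heading 336 -> 36
LT 15: heading 36 -> 51
LT 144: heading 51 -> 195
FD 17: (19.427,1.763) -> (3.006,-2.637) [heading=195, move]
FD 1: (3.006,-2.637) -> (2.04,-2.895) [heading=195, move]
Final: pos=(2.04,-2.895), heading=195, 2 segment(s) drawn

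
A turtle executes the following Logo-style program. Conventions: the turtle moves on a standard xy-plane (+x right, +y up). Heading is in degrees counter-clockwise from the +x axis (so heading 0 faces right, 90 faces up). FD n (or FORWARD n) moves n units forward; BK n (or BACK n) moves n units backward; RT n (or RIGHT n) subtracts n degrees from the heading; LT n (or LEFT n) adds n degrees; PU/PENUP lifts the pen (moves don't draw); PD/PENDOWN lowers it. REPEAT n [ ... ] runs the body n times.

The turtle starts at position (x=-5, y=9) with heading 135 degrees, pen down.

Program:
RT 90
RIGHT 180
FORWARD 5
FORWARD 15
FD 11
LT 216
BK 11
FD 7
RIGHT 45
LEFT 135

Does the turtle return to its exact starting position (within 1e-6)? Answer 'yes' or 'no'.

Answer: no

Derivation:
Executing turtle program step by step:
Start: pos=(-5,9), heading=135, pen down
RT 90: heading 135 -> 45
RT 180: heading 45 -> 225
FD 5: (-5,9) -> (-8.536,5.464) [heading=225, draw]
FD 15: (-8.536,5.464) -> (-19.142,-5.142) [heading=225, draw]
FD 11: (-19.142,-5.142) -> (-26.92,-12.92) [heading=225, draw]
LT 216: heading 225 -> 81
BK 11: (-26.92,-12.92) -> (-28.641,-23.785) [heading=81, draw]
FD 7: (-28.641,-23.785) -> (-27.546,-16.871) [heading=81, draw]
RT 45: heading 81 -> 36
LT 135: heading 36 -> 171
Final: pos=(-27.546,-16.871), heading=171, 5 segment(s) drawn

Start position: (-5, 9)
Final position: (-27.546, -16.871)
Distance = 34.317; >= 1e-6 -> NOT closed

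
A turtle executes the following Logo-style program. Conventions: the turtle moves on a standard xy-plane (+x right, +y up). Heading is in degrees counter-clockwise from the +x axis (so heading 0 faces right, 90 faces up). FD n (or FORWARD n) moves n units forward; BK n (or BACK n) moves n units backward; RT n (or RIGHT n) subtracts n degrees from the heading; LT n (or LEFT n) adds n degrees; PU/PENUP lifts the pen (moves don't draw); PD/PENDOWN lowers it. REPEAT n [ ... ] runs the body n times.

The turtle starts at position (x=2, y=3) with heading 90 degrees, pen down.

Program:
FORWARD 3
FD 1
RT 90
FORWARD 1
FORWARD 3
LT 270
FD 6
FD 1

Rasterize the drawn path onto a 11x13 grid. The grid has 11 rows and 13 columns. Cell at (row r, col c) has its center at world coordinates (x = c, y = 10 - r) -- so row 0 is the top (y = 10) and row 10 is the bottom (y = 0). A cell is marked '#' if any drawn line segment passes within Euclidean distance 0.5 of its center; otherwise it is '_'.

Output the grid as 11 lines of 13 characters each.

Answer: _____________
_____________
_____________
__#####______
__#___#______
__#___#______
__#___#______
__#___#______
______#______
______#______
______#______

Derivation:
Segment 0: (2,3) -> (2,6)
Segment 1: (2,6) -> (2,7)
Segment 2: (2,7) -> (3,7)
Segment 3: (3,7) -> (6,7)
Segment 4: (6,7) -> (6,1)
Segment 5: (6,1) -> (6,0)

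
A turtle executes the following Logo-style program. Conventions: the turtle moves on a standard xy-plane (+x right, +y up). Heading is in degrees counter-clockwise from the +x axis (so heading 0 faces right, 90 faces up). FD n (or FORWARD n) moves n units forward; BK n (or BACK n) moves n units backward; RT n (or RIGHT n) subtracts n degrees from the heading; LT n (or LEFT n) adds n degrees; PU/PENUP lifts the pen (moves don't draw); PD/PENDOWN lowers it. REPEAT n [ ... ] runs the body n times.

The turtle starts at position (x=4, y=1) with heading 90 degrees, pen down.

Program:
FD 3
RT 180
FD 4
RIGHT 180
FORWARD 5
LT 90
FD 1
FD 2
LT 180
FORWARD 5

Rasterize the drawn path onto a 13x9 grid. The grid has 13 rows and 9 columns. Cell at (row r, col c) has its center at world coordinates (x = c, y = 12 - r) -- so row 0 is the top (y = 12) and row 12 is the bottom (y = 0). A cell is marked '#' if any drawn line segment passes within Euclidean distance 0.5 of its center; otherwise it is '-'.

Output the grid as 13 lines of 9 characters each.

Answer: ---------
---------
---------
---------
---------
---------
---------
-######--
----#----
----#----
----#----
----#----
----#----

Derivation:
Segment 0: (4,1) -> (4,4)
Segment 1: (4,4) -> (4,0)
Segment 2: (4,0) -> (4,5)
Segment 3: (4,5) -> (3,5)
Segment 4: (3,5) -> (1,5)
Segment 5: (1,5) -> (6,5)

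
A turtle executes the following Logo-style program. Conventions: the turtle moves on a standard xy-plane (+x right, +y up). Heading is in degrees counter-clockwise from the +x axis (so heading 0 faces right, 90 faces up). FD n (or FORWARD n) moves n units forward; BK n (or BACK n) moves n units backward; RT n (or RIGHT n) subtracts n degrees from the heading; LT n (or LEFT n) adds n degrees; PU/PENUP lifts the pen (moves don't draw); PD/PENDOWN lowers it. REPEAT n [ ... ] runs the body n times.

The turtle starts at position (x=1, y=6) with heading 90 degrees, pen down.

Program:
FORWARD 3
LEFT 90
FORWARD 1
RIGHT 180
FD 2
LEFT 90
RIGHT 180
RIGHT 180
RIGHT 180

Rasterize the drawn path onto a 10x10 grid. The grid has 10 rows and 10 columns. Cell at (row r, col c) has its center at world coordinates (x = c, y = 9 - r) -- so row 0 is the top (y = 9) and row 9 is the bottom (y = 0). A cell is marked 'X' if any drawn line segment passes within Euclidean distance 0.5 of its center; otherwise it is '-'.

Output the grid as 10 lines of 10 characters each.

Answer: XXX-------
-X--------
-X--------
-X--------
----------
----------
----------
----------
----------
----------

Derivation:
Segment 0: (1,6) -> (1,9)
Segment 1: (1,9) -> (0,9)
Segment 2: (0,9) -> (2,9)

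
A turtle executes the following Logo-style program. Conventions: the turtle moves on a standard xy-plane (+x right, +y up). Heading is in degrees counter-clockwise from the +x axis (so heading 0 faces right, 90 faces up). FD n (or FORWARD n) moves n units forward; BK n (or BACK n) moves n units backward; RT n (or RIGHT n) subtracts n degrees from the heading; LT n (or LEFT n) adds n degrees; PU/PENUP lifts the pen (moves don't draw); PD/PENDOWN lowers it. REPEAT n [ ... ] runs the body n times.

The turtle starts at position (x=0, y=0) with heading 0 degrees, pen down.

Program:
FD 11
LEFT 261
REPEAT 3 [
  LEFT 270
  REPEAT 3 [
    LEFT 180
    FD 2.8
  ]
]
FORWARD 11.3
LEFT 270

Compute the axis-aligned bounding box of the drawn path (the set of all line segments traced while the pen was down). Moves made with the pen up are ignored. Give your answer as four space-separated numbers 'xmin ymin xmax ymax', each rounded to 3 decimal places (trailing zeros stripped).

Executing turtle program step by step:
Start: pos=(0,0), heading=0, pen down
FD 11: (0,0) -> (11,0) [heading=0, draw]
LT 261: heading 0 -> 261
REPEAT 3 [
  -- iteration 1/3 --
  LT 270: heading 261 -> 171
  REPEAT 3 [
    -- iteration 1/3 --
    LT 180: heading 171 -> 351
    FD 2.8: (11,0) -> (13.766,-0.438) [heading=351, draw]
    -- iteration 2/3 --
    LT 180: heading 351 -> 171
    FD 2.8: (13.766,-0.438) -> (11,0) [heading=171, draw]
    -- iteration 3/3 --
    LT 180: heading 171 -> 351
    FD 2.8: (11,0) -> (13.766,-0.438) [heading=351, draw]
  ]
  -- iteration 2/3 --
  LT 270: heading 351 -> 261
  REPEAT 3 [
    -- iteration 1/3 --
    LT 180: heading 261 -> 81
    FD 2.8: (13.766,-0.438) -> (14.204,2.328) [heading=81, draw]
    -- iteration 2/3 --
    LT 180: heading 81 -> 261
    FD 2.8: (14.204,2.328) -> (13.766,-0.438) [heading=261, draw]
    -- iteration 3/3 --
    LT 180: heading 261 -> 81
    FD 2.8: (13.766,-0.438) -> (14.204,2.328) [heading=81, draw]
  ]
  -- iteration 3/3 --
  LT 270: heading 81 -> 351
  REPEAT 3 [
    -- iteration 1/3 --
    LT 180: heading 351 -> 171
    FD 2.8: (14.204,2.328) -> (11.438,2.766) [heading=171, draw]
    -- iteration 2/3 --
    LT 180: heading 171 -> 351
    FD 2.8: (11.438,2.766) -> (14.204,2.328) [heading=351, draw]
    -- iteration 3/3 --
    LT 180: heading 351 -> 171
    FD 2.8: (14.204,2.328) -> (11.438,2.766) [heading=171, draw]
  ]
]
FD 11.3: (11.438,2.766) -> (0.277,4.533) [heading=171, draw]
LT 270: heading 171 -> 81
Final: pos=(0.277,4.533), heading=81, 11 segment(s) drawn

Segment endpoints: x in {0, 0.277, 11, 11.438, 11.438, 13.766, 14.204, 14.204}, y in {-0.438, -0.438, -0.438, 0, 0, 2.328, 2.328, 2.766, 2.766, 4.533}
xmin=0, ymin=-0.438, xmax=14.204, ymax=4.533

Answer: 0 -0.438 14.204 4.533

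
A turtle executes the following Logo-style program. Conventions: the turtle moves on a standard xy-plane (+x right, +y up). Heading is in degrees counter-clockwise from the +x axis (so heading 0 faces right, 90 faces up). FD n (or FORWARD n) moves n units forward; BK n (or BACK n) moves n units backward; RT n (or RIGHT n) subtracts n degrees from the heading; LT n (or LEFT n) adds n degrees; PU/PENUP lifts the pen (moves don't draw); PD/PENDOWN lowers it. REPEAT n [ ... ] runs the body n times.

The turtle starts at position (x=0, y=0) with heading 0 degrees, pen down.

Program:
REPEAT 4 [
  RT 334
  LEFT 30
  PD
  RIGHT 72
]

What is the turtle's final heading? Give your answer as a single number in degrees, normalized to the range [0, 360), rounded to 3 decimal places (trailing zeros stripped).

Answer: 296

Derivation:
Executing turtle program step by step:
Start: pos=(0,0), heading=0, pen down
REPEAT 4 [
  -- iteration 1/4 --
  RT 334: heading 0 -> 26
  LT 30: heading 26 -> 56
  PD: pen down
  RT 72: heading 56 -> 344
  -- iteration 2/4 --
  RT 334: heading 344 -> 10
  LT 30: heading 10 -> 40
  PD: pen down
  RT 72: heading 40 -> 328
  -- iteration 3/4 --
  RT 334: heading 328 -> 354
  LT 30: heading 354 -> 24
  PD: pen down
  RT 72: heading 24 -> 312
  -- iteration 4/4 --
  RT 334: heading 312 -> 338
  LT 30: heading 338 -> 8
  PD: pen down
  RT 72: heading 8 -> 296
]
Final: pos=(0,0), heading=296, 0 segment(s) drawn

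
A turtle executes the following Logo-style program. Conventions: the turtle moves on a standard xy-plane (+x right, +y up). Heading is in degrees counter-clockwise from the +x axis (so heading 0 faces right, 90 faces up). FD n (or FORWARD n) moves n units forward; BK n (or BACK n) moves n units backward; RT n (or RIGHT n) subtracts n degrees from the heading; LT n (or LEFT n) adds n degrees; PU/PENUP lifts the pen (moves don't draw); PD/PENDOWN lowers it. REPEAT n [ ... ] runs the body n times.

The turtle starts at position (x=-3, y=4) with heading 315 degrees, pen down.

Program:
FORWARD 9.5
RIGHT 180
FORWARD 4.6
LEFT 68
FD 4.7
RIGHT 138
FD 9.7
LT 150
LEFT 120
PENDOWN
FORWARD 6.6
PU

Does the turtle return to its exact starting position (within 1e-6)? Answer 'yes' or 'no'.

Executing turtle program step by step:
Start: pos=(-3,4), heading=315, pen down
FD 9.5: (-3,4) -> (3.718,-2.718) [heading=315, draw]
RT 180: heading 315 -> 135
FD 4.6: (3.718,-2.718) -> (0.465,0.535) [heading=135, draw]
LT 68: heading 135 -> 203
FD 4.7: (0.465,0.535) -> (-3.862,-1.301) [heading=203, draw]
RT 138: heading 203 -> 65
FD 9.7: (-3.862,-1.301) -> (0.238,7.49) [heading=65, draw]
LT 150: heading 65 -> 215
LT 120: heading 215 -> 335
PD: pen down
FD 6.6: (0.238,7.49) -> (6.219,4.701) [heading=335, draw]
PU: pen up
Final: pos=(6.219,4.701), heading=335, 5 segment(s) drawn

Start position: (-3, 4)
Final position: (6.219, 4.701)
Distance = 9.246; >= 1e-6 -> NOT closed

Answer: no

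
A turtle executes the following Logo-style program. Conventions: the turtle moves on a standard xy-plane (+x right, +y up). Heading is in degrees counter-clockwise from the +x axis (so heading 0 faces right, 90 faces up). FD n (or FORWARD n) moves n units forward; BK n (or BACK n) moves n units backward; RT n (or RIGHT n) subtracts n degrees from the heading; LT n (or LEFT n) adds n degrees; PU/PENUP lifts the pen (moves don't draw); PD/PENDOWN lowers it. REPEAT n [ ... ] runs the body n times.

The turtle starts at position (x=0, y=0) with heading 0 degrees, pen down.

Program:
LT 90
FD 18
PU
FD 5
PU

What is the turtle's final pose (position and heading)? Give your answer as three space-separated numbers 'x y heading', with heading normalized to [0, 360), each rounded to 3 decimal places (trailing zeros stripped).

Executing turtle program step by step:
Start: pos=(0,0), heading=0, pen down
LT 90: heading 0 -> 90
FD 18: (0,0) -> (0,18) [heading=90, draw]
PU: pen up
FD 5: (0,18) -> (0,23) [heading=90, move]
PU: pen up
Final: pos=(0,23), heading=90, 1 segment(s) drawn

Answer: 0 23 90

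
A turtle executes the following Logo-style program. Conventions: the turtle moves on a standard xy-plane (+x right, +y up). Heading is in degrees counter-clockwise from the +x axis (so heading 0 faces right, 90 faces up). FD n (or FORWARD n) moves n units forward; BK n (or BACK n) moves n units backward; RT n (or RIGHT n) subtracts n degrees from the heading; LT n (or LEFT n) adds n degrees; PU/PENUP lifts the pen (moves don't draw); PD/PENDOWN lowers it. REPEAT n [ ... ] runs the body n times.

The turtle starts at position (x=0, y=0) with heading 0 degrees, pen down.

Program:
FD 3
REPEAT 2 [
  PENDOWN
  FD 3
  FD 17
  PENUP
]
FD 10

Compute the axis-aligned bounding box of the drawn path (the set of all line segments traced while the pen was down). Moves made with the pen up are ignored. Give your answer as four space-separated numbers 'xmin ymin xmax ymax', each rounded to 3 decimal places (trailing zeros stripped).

Answer: 0 0 43 0

Derivation:
Executing turtle program step by step:
Start: pos=(0,0), heading=0, pen down
FD 3: (0,0) -> (3,0) [heading=0, draw]
REPEAT 2 [
  -- iteration 1/2 --
  PD: pen down
  FD 3: (3,0) -> (6,0) [heading=0, draw]
  FD 17: (6,0) -> (23,0) [heading=0, draw]
  PU: pen up
  -- iteration 2/2 --
  PD: pen down
  FD 3: (23,0) -> (26,0) [heading=0, draw]
  FD 17: (26,0) -> (43,0) [heading=0, draw]
  PU: pen up
]
FD 10: (43,0) -> (53,0) [heading=0, move]
Final: pos=(53,0), heading=0, 5 segment(s) drawn

Segment endpoints: x in {0, 3, 6, 23, 26, 43}, y in {0}
xmin=0, ymin=0, xmax=43, ymax=0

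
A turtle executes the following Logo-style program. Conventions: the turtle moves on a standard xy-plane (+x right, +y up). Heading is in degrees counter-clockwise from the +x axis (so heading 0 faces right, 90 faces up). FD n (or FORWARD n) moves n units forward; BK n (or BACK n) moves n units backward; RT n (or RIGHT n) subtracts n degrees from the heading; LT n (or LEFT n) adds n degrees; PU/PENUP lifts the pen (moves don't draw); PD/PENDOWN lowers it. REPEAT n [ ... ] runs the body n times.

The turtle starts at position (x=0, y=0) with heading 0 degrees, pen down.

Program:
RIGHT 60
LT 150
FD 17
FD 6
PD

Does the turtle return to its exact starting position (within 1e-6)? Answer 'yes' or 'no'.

Answer: no

Derivation:
Executing turtle program step by step:
Start: pos=(0,0), heading=0, pen down
RT 60: heading 0 -> 300
LT 150: heading 300 -> 90
FD 17: (0,0) -> (0,17) [heading=90, draw]
FD 6: (0,17) -> (0,23) [heading=90, draw]
PD: pen down
Final: pos=(0,23), heading=90, 2 segment(s) drawn

Start position: (0, 0)
Final position: (0, 23)
Distance = 23; >= 1e-6 -> NOT closed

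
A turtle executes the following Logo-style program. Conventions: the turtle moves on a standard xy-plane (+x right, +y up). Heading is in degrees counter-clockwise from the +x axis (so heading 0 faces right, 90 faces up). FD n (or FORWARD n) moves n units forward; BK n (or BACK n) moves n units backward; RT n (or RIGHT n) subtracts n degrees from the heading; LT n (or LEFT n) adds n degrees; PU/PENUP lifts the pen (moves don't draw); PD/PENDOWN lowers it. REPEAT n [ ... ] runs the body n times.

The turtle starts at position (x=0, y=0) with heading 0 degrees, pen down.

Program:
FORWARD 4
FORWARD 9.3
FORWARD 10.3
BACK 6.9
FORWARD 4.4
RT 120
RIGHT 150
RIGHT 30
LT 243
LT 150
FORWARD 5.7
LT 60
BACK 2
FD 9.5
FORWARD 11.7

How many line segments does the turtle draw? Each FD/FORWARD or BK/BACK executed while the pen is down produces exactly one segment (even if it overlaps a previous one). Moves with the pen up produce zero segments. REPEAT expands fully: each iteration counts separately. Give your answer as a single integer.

Executing turtle program step by step:
Start: pos=(0,0), heading=0, pen down
FD 4: (0,0) -> (4,0) [heading=0, draw]
FD 9.3: (4,0) -> (13.3,0) [heading=0, draw]
FD 10.3: (13.3,0) -> (23.6,0) [heading=0, draw]
BK 6.9: (23.6,0) -> (16.7,0) [heading=0, draw]
FD 4.4: (16.7,0) -> (21.1,0) [heading=0, draw]
RT 120: heading 0 -> 240
RT 150: heading 240 -> 90
RT 30: heading 90 -> 60
LT 243: heading 60 -> 303
LT 150: heading 303 -> 93
FD 5.7: (21.1,0) -> (20.802,5.692) [heading=93, draw]
LT 60: heading 93 -> 153
BK 2: (20.802,5.692) -> (22.584,4.784) [heading=153, draw]
FD 9.5: (22.584,4.784) -> (14.119,9.097) [heading=153, draw]
FD 11.7: (14.119,9.097) -> (3.694,14.409) [heading=153, draw]
Final: pos=(3.694,14.409), heading=153, 9 segment(s) drawn
Segments drawn: 9

Answer: 9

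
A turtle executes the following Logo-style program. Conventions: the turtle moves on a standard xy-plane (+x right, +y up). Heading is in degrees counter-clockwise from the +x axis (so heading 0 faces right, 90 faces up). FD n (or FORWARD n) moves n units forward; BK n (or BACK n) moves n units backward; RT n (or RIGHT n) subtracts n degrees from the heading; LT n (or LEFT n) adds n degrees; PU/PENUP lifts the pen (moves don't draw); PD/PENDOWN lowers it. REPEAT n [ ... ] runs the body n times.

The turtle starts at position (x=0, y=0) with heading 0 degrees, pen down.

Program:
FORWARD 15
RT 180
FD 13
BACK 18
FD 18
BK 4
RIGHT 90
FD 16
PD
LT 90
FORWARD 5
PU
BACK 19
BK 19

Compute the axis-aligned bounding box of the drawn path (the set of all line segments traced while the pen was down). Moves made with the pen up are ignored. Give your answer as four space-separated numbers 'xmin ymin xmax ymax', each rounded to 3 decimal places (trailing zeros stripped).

Answer: 0 0 20 16

Derivation:
Executing turtle program step by step:
Start: pos=(0,0), heading=0, pen down
FD 15: (0,0) -> (15,0) [heading=0, draw]
RT 180: heading 0 -> 180
FD 13: (15,0) -> (2,0) [heading=180, draw]
BK 18: (2,0) -> (20,0) [heading=180, draw]
FD 18: (20,0) -> (2,0) [heading=180, draw]
BK 4: (2,0) -> (6,0) [heading=180, draw]
RT 90: heading 180 -> 90
FD 16: (6,0) -> (6,16) [heading=90, draw]
PD: pen down
LT 90: heading 90 -> 180
FD 5: (6,16) -> (1,16) [heading=180, draw]
PU: pen up
BK 19: (1,16) -> (20,16) [heading=180, move]
BK 19: (20,16) -> (39,16) [heading=180, move]
Final: pos=(39,16), heading=180, 7 segment(s) drawn

Segment endpoints: x in {0, 1, 2, 6, 6, 15, 20}, y in {0, 0, 0, 0, 16}
xmin=0, ymin=0, xmax=20, ymax=16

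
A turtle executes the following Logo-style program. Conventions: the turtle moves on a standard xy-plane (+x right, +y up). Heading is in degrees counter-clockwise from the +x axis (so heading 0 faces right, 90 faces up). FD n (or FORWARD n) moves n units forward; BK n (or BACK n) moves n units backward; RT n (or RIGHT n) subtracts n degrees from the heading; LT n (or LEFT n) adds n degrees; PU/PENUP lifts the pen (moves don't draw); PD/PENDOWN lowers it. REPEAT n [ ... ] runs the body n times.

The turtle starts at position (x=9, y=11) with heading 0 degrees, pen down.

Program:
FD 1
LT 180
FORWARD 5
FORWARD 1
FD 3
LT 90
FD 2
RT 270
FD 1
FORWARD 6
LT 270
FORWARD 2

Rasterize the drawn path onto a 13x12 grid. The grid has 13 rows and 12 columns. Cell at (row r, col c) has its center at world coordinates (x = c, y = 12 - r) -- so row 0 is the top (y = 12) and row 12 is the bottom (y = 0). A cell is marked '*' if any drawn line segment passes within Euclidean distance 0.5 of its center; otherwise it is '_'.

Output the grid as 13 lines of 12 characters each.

Segment 0: (9,11) -> (10,11)
Segment 1: (10,11) -> (5,11)
Segment 2: (5,11) -> (4,11)
Segment 3: (4,11) -> (1,11)
Segment 4: (1,11) -> (1,9)
Segment 5: (1,9) -> (2,9)
Segment 6: (2,9) -> (8,9)
Segment 7: (8,9) -> (8,7)

Answer: ____________
_**********_
_*__________
_********___
________*___
________*___
____________
____________
____________
____________
____________
____________
____________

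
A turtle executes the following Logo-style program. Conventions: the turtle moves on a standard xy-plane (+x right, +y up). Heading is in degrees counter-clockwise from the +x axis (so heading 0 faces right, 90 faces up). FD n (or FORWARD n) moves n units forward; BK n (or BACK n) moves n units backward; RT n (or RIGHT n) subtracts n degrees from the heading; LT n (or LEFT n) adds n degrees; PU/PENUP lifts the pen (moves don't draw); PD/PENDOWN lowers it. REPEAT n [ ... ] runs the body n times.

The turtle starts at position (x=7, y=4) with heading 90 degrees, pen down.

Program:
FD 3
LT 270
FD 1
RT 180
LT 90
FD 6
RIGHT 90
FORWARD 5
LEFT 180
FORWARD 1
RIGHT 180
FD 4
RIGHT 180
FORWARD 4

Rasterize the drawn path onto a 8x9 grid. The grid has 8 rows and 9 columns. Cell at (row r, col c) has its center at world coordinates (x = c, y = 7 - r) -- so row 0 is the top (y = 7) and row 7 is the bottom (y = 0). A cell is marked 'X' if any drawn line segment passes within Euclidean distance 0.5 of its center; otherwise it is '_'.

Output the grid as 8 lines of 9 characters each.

Segment 0: (7,4) -> (7,7)
Segment 1: (7,7) -> (8,7)
Segment 2: (8,7) -> (8,1)
Segment 3: (8,1) -> (3,1)
Segment 4: (3,1) -> (4,1)
Segment 5: (4,1) -> (-0,1)
Segment 6: (-0,1) -> (4,1)

Answer: _______XX
_______XX
_______XX
_______XX
________X
________X
XXXXXXXXX
_________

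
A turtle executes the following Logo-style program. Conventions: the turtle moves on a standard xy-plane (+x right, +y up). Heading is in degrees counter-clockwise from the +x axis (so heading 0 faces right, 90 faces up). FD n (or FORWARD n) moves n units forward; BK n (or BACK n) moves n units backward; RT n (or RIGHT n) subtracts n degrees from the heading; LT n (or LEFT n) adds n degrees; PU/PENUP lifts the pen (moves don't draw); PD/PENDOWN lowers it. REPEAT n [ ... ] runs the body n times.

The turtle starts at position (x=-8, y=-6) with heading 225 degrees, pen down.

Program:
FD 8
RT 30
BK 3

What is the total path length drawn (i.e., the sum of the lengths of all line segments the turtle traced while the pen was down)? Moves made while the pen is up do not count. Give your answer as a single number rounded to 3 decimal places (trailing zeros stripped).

Executing turtle program step by step:
Start: pos=(-8,-6), heading=225, pen down
FD 8: (-8,-6) -> (-13.657,-11.657) [heading=225, draw]
RT 30: heading 225 -> 195
BK 3: (-13.657,-11.657) -> (-10.759,-10.88) [heading=195, draw]
Final: pos=(-10.759,-10.88), heading=195, 2 segment(s) drawn

Segment lengths:
  seg 1: (-8,-6) -> (-13.657,-11.657), length = 8
  seg 2: (-13.657,-11.657) -> (-10.759,-10.88), length = 3
Total = 11

Answer: 11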